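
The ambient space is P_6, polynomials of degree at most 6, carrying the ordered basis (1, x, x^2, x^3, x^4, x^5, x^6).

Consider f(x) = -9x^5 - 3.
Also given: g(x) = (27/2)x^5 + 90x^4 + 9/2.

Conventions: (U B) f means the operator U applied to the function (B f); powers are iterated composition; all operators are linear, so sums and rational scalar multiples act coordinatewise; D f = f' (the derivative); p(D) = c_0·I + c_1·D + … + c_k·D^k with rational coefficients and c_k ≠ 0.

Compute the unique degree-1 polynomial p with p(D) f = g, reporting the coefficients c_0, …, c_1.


D^0 f = -9x^5 - 3
D^1 f = -45x^4
matching coefficients of g against c_0 f + c_1 Df + … from the top degree down determines the c_i
solution: c_0 = -3/2, c_1 = -2

p(D) = -(3/2)·I − 2·D, i.e. c_0 = -3/2, c_1 = -2


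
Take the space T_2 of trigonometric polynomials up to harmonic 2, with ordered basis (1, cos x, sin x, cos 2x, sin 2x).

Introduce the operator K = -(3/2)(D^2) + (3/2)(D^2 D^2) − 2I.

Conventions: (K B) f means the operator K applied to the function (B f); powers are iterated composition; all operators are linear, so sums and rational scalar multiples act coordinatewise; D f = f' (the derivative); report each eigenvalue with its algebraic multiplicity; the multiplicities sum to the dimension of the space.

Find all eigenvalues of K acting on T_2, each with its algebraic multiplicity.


image of 1: -2
image of cos x: cos x
image of sin x: sin x
image of cos 2x: 28cos 2x
image of sin 2x: 28sin 2x
the matrix is diagonal; its diagonal is (-2, 1, 1, 28, 28)
for a triangular matrix the eigenvalues are the diagonal entries, with algebraic multiplicity their repetition count

λ = -2 (multiplicity 1), λ = 1 (multiplicity 2), λ = 28 (multiplicity 2)


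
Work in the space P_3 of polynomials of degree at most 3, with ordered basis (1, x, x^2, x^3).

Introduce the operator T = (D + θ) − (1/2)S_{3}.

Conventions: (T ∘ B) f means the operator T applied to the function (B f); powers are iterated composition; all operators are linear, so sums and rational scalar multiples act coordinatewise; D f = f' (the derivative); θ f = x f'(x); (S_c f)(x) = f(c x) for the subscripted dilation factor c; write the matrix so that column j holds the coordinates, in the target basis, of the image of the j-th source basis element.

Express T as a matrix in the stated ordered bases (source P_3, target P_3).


the matrix is [[-1/2, 1, 0, 0]; [0, -1/2, 2, 0]; [0, 0, -5/2, 3]; [0, 0, 0, -21/2]] (rows listed top to bottom)

image of 1: -1/2
image of x: -(1/2)x + 1
image of x^2: -(5/2)x^2 + 2x
image of x^3: -(21/2)x^3 + 3x^2
each image's coordinates form column j of the matrix


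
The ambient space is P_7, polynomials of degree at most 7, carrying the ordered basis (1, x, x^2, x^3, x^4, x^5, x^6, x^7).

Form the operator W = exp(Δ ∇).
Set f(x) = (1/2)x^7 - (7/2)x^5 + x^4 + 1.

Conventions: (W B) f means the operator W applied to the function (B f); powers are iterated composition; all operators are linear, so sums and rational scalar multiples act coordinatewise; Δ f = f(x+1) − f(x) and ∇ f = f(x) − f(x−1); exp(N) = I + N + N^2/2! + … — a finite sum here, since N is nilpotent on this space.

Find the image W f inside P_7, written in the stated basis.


g(x) = (1/2)x^7 + (35/2)x^5 + x^4 + 175x^3 + 12x^2 + 392x + 15

order-1 term: 21x^5 - 35x^3 + 12x^2 - 28x + 2
order-2 term: 210x^3 + 12
order-3 term: 420x
the series for exp(Δ ∇) f terminates at order 3
exp(Δ ∇) f = (1/2)x^7 + (35/2)x^5 + x^4 + 175x^3 + 12x^2 + 392x + 15


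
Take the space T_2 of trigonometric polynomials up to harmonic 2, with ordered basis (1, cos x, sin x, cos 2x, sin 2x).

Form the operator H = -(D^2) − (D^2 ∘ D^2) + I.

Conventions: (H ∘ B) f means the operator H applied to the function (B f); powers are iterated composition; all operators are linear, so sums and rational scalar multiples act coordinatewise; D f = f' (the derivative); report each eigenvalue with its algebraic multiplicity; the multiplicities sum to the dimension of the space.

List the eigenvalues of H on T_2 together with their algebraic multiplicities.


image of 1: 1
image of cos x: cos x
image of sin x: sin x
image of cos 2x: -11cos 2x
image of sin 2x: -11sin 2x
the matrix is diagonal; its diagonal is (1, 1, 1, -11, -11)
for a triangular matrix the eigenvalues are the diagonal entries, with algebraic multiplicity their repetition count

λ = -11 (multiplicity 2), λ = 1 (multiplicity 3)


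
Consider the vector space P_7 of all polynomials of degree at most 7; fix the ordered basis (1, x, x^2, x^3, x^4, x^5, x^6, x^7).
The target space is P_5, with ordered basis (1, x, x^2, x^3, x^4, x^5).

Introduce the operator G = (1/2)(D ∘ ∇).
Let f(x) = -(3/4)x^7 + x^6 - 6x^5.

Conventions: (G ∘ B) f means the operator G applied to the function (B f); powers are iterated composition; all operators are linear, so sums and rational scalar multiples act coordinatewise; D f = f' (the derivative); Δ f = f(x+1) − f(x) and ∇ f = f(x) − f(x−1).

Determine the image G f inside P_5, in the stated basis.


∇ f = -(21/4)x^6 + (87/4)x^5 - (285/4)x^4 + (425/4)x^3 - (363/4)x^2 + (165/4)x - 31/4
D ∇ f = -(63/2)x^5 + (435/4)x^4 - 285x^3 + (1275/4)x^2 - (363/2)x + 165/4
((1/2)(D ∘ ∇)) f = -(63/4)x^5 + (435/8)x^4 - (285/2)x^3 + (1275/8)x^2 - (363/4)x + 165/8

g(x) = -(63/4)x^5 + (435/8)x^4 - (285/2)x^3 + (1275/8)x^2 - (363/4)x + 165/8


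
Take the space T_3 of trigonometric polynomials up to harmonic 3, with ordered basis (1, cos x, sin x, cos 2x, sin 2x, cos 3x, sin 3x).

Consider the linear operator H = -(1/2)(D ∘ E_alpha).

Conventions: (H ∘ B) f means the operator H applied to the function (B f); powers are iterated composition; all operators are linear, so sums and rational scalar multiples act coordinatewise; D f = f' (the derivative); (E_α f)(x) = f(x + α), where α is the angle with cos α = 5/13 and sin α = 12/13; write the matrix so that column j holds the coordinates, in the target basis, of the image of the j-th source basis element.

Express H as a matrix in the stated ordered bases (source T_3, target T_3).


the matrix is [[0, 0, 0, 0, 0, 0, 0]; [0, 6/13, -5/26, 0, 0, 0, 0]; [0, 5/26, 6/13, 0, 0, 0, 0]; [0, 0, 0, 120/169, 119/169, 0, 0]; [0, 0, 0, -119/169, 120/169, 0, 0]; [0, 0, 0, 0, 0, -1242/2197, 6105/4394]; [0, 0, 0, 0, 0, -6105/4394, -1242/2197]] (rows listed top to bottom)

image of 1: 0
image of cos x: (6/13)cos x + (5/26)sin x
image of sin x: -(5/26)cos x + (6/13)sin x
image of cos 2x: (120/169)cos 2x - (119/169)sin 2x
image of sin 2x: (119/169)cos 2x + (120/169)sin 2x
image of cos 3x: -(1242/2197)cos 3x - (6105/4394)sin 3x
image of sin 3x: (6105/4394)cos 3x - (1242/2197)sin 3x
each image's coordinates form column j of the matrix


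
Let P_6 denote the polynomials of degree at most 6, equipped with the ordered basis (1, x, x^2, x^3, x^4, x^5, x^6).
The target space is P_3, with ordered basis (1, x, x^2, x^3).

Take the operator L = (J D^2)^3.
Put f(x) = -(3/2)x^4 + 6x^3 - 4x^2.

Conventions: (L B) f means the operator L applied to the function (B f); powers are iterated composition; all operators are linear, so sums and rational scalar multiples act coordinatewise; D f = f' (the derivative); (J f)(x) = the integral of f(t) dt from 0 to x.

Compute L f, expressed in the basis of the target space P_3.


the image equals g(x) = -36x

D f = -6x^3 + 18x^2 - 8x
D D f = -18x^2 + 36x - 8
J D^2 f = -6x^3 + 18x^2 - 8x
D (J D^2) f = -18x^2 + 36x - 8
D D (J D^2) f = -36x + 36
J D^2 (J D^2) f = -18x^2 + 36x
D (J D^2) (J D^2) f = -36x + 36
D D (J D^2) (J D^2) f = -36
J D^2 (J D^2) (J D^2) f = -36x


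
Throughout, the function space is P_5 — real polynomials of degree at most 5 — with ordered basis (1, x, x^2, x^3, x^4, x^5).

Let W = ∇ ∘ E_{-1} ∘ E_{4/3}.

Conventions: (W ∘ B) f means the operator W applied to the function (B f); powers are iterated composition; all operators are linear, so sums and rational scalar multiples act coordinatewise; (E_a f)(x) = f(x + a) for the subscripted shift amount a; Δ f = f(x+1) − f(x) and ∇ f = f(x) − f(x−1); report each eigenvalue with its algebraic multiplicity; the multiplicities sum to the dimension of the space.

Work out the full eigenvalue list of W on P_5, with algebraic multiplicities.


image of 1: 0
image of x: 1
image of x^2: 2x - 1/3
image of x^3: 3x^2 - x + 1/3
image of x^4: 4x^3 - 2x^2 + (4/3)x - 5/27
image of x^5: 5x^4 - (10/3)x^3 + (10/3)x^2 - (25/27)x + 11/81
the matrix is upper triangular; its diagonal is (0, 0, 0, 0, 0, 0)
for a triangular matrix the eigenvalues are the diagonal entries, with algebraic multiplicity their repetition count

λ = 0 (multiplicity 6)


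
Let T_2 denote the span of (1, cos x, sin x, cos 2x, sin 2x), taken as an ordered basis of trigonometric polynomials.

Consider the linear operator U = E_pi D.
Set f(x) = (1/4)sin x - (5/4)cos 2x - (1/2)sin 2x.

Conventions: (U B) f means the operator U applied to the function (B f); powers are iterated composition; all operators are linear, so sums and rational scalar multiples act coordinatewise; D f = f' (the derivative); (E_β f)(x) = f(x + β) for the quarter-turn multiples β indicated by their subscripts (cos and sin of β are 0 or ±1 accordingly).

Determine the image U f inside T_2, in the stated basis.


the result is g(x) = -(1/4)cos x - cos 2x + (5/2)sin 2x

D f = (1/4)cos x - cos 2x + (5/2)sin 2x
E_pi D f = -(1/4)cos x - cos 2x + (5/2)sin 2x


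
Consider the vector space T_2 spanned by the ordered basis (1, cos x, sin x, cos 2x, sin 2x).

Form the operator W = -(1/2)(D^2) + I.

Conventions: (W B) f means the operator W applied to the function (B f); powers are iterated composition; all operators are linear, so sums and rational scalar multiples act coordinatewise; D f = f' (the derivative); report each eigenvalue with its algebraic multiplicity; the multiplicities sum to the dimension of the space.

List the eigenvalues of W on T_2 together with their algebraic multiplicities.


image of 1: 1
image of cos x: (3/2)cos x
image of sin x: (3/2)sin x
image of cos 2x: 3cos 2x
image of sin 2x: 3sin 2x
the matrix is diagonal; its diagonal is (1, 3/2, 3/2, 3, 3)
for a triangular matrix the eigenvalues are the diagonal entries, with algebraic multiplicity their repetition count

λ = 1 (multiplicity 1), λ = 3/2 (multiplicity 2), λ = 3 (multiplicity 2)


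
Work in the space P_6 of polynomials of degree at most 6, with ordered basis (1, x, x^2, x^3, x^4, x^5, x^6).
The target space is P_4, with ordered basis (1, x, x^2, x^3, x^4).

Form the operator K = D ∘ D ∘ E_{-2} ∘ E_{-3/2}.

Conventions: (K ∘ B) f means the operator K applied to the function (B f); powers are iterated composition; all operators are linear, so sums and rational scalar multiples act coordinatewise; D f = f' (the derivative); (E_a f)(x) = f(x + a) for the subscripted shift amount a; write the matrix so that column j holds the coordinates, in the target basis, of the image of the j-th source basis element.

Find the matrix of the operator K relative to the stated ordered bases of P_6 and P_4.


the matrix is [[0, 0, 2, -21, 147, -1715/2, 36015/8]; [0, 0, 0, 6, -84, 735, -5145]; [0, 0, 0, 0, 12, -210, 2205]; [0, 0, 0, 0, 0, 20, -420]; [0, 0, 0, 0, 0, 0, 30]] (rows listed top to bottom)

image of 1: 0
image of x: 0
image of x^2: 2
image of x^3: 6x - 21
image of x^4: 12x^2 - 84x + 147
image of x^5: 20x^3 - 210x^2 + 735x - 1715/2
image of x^6: 30x^4 - 420x^3 + 2205x^2 - 5145x + 36015/8
each image's coordinates form column j of the matrix


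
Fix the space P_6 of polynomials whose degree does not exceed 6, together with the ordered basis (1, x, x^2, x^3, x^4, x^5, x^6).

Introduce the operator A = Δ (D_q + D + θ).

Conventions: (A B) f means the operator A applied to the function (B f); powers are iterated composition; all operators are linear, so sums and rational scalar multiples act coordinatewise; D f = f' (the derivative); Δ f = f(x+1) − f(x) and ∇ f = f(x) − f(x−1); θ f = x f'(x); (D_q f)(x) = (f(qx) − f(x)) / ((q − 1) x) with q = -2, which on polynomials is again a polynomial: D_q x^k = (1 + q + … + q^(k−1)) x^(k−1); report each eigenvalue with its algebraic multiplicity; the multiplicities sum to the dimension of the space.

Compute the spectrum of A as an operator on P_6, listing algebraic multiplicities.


λ = 0 (multiplicity 7)

image of 1: 0
image of x: 1
image of x^2: 4x + 3
image of x^3: 9x^2 + 21x + 9
image of x^4: 16x^3 + 21x^2 + 13x + 3
image of x^5: 25x^4 + 114x^3 + 146x^2 + 89x + 21
image of x^6: 36x^5 + 15x^4 - 30x^3 - 60x^2 - 39x - 9
the matrix is upper triangular; its diagonal is (0, 0, 0, 0, 0, 0, 0)
for a triangular matrix the eigenvalues are the diagonal entries, with algebraic multiplicity their repetition count


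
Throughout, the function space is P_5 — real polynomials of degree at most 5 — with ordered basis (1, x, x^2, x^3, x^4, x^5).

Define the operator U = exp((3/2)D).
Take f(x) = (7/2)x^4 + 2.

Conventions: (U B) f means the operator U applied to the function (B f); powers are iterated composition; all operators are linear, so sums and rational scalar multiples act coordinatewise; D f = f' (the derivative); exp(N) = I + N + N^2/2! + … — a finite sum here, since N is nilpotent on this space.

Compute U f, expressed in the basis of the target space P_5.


g(x) = (7/2)x^4 + 21x^3 + (189/4)x^2 + (189/4)x + 631/32

order-1 term: 21x^3
order-2 term: (189/4)x^2
order-3 term: (189/4)x
order-4 term: 567/32
the series for exp((3/2)D) f terminates at order 4
exp((3/2)D) f = (7/2)x^4 + 21x^3 + (189/4)x^2 + (189/4)x + 631/32


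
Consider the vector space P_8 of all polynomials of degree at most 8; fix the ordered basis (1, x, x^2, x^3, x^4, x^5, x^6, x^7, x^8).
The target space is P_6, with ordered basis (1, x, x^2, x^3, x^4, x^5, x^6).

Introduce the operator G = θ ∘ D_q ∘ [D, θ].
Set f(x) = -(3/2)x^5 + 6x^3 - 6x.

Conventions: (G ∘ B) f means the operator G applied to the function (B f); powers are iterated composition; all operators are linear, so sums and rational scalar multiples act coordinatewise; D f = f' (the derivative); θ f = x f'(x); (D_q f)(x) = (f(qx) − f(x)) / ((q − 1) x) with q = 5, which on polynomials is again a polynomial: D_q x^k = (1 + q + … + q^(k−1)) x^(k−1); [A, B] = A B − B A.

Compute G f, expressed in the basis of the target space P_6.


θ f = -(15/2)x^5 + 18x^3 - 6x
D θ f = -(75/2)x^4 + 54x^2 - 6
D f = -(15/2)x^4 + 18x^2 - 6
θ D f = -30x^4 + 36x^2
[D, θ] f = -(15/2)x^4 + 18x^2 - 6
D_q [D, θ] f = -1170x^3 + 108x
θ (D_q ∘ [D, θ]) f = -3510x^3 + 108x

the image equals g(x) = -3510x^3 + 108x


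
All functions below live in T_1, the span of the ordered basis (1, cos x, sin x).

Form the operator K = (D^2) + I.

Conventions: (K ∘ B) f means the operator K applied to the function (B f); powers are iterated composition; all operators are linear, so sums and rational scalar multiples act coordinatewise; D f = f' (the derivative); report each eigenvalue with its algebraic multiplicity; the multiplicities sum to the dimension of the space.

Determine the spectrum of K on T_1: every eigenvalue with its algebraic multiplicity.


λ = 0 (multiplicity 2), λ = 1 (multiplicity 1)

image of 1: 1
image of cos x: 0
image of sin x: 0
the matrix is diagonal; its diagonal is (1, 0, 0)
for a triangular matrix the eigenvalues are the diagonal entries, with algebraic multiplicity their repetition count


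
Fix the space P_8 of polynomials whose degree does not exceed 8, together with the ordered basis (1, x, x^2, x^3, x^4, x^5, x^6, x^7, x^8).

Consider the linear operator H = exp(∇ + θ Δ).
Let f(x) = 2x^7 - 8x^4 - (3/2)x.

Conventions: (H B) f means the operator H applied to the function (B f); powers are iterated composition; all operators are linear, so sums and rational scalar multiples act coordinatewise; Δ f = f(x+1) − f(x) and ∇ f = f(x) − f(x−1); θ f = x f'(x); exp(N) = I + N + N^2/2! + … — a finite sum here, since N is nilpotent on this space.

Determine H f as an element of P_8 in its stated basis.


order-1 term: 98x^6 + 168x^5 + 350x^4 + 12x^3 + 78x^2 - 64x + 17/2
order-2 term: 1764x^5 + 4305x^4 + 8400x^3 + 4359x^2 + 2144x - 205
order-3 term: 14700x^4 + 34720x^3 + 51450x^2 + 17292x + 3644/3
order-4 term: 58800x^3 + 100170x^2 + 80850x - 7069/2
order-5 term: 105840x^2 + 80136x + 7896
order-6 term: 70560x - 4284
order-7 term: 10080
the series for exp(∇ + θ Δ) f terminates at order 7
exp(∇ + θ Δ) f = 2x^7 + 98x^6 + 1932x^5 + 19347x^4 + 101932x^3 + 261897x^2 + (501833/2)x + 33527/3

the image equals g(x) = 2x^7 + 98x^6 + 1932x^5 + 19347x^4 + 101932x^3 + 261897x^2 + (501833/2)x + 33527/3


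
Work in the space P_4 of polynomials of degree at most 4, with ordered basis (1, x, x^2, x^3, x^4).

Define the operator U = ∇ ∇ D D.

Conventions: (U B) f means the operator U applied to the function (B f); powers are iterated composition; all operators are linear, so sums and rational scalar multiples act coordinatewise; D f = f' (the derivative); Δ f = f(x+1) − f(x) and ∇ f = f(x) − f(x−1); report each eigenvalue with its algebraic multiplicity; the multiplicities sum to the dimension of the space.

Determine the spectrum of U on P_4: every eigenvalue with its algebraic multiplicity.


λ = 0 (multiplicity 5)

image of 1: 0
image of x: 0
image of x^2: 0
image of x^3: 0
image of x^4: 24
the matrix is upper triangular; its diagonal is (0, 0, 0, 0, 0)
for a triangular matrix the eigenvalues are the diagonal entries, with algebraic multiplicity their repetition count


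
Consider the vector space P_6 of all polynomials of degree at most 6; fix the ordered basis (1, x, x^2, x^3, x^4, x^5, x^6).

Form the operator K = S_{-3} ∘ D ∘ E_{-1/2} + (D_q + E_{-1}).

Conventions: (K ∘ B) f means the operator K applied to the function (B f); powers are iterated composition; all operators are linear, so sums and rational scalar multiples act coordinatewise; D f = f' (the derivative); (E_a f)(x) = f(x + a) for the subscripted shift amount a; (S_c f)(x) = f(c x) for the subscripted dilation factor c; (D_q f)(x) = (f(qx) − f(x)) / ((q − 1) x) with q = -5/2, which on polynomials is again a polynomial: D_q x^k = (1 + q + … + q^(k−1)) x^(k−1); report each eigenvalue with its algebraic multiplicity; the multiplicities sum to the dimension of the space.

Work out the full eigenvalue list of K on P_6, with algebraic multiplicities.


image of 1: 1
image of x: x + 1
image of x^2: x^2 - (19/2)x
image of x^3: x^3 + (115/4)x^2 + 12x - 1/4
image of x^4: x^4 - (983/8)x^3 - 48x^2 - 13x + 1/2
image of x^5: x^5 + (6851/16)x^4 + 280x^3 + (115/2)x^2 + (25/2)x - 11/16
image of x^6: x^6 - (49071/32)x^5 - 1200x^4 - 425x^3 - (105/2)x^2 - (93/8)x + 13/16
the matrix is upper triangular; its diagonal is (1, 1, 1, 1, 1, 1, 1)
for a triangular matrix the eigenvalues are the diagonal entries, with algebraic multiplicity their repetition count

λ = 1 (multiplicity 7)


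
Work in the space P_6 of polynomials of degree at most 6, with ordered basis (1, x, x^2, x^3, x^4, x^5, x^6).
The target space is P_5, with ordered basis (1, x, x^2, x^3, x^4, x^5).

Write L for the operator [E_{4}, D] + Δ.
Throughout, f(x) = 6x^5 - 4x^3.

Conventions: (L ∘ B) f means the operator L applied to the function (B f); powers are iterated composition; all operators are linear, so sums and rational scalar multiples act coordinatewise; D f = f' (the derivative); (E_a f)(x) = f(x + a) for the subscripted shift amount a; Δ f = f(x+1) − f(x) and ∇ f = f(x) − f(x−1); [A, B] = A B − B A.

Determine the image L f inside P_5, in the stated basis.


the image equals g(x) = 30x^4 + 60x^3 + 48x^2 + 18x + 2

D f = 30x^4 - 12x^2
E_{4} D f = 30x^4 + 480x^3 + 2868x^2 + 7584x + 7488
E_{4} f = 6x^5 + 120x^4 + 956x^3 + 3792x^2 + 7488x + 5888
D E_{4} f = 30x^4 + 480x^3 + 2868x^2 + 7584x + 7488
[E_{4}, D] f = 0
Δ f = 30x^4 + 60x^3 + 48x^2 + 18x + 2
([E_{4}, D] + Δ) f = 30x^4 + 60x^3 + 48x^2 + 18x + 2


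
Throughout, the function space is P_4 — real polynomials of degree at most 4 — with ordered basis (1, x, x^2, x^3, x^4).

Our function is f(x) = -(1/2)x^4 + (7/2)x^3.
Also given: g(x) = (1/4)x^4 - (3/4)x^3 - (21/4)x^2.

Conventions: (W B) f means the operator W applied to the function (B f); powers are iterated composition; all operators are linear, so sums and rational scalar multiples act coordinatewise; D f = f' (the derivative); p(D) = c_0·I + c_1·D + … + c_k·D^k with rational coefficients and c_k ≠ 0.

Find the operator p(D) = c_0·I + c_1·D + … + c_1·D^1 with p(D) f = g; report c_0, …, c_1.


D^0 f = -(1/2)x^4 + (7/2)x^3
D^1 f = -2x^3 + (21/2)x^2
matching coefficients of g against c_0 f + c_1 Df + … from the top degree down determines the c_i
solution: c_0 = -1/2, c_1 = -1/2

c_0 = -1/2, c_1 = -1/2


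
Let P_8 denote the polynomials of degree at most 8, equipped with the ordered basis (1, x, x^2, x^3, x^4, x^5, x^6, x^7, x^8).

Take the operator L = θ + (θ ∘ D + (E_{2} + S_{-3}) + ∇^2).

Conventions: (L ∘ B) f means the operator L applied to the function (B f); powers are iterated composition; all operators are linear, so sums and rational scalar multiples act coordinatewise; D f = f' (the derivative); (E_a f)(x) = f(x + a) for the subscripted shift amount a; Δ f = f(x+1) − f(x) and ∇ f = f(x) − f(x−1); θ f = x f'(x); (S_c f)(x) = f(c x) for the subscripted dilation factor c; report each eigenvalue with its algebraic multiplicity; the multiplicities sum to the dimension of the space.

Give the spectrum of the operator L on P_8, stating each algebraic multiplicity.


λ = -2179 (multiplicity 1), λ = -237 (multiplicity 1), λ = -23 (multiplicity 1), λ = -1 (multiplicity 1), λ = 2 (multiplicity 1), λ = 12 (multiplicity 1), λ = 86 (multiplicity 1), λ = 736 (multiplicity 1), λ = 6570 (multiplicity 1)

image of 1: 2
image of x: -x + 2
image of x^2: 12x^2 + 6x + 6
image of x^3: -23x^3 + 12x^2 + 18x + 2
image of x^4: 86x^4 + 20x^3 + 36x^2 + 8x + 30
image of x^5: -237x^5 + 30x^4 + 60x^3 + 20x^2 + 150x + 2
image of x^6: 736x^6 + 42x^5 + 90x^4 + 40x^3 + 450x^2 + 12x + 126
image of x^7: -2179x^7 + 56x^6 + 126x^5 + 70x^4 + 1050x^3 + 42x^2 + 882x + 2
image of x^8: 6570x^8 + 72x^7 + 168x^6 + 112x^5 + 2100x^4 + 112x^3 + 3528x^2 + 16x + 510
the matrix is upper triangular; its diagonal is (2, -1, 12, -23, 86, -237, 736, -2179, 6570)
for a triangular matrix the eigenvalues are the diagonal entries, with algebraic multiplicity their repetition count


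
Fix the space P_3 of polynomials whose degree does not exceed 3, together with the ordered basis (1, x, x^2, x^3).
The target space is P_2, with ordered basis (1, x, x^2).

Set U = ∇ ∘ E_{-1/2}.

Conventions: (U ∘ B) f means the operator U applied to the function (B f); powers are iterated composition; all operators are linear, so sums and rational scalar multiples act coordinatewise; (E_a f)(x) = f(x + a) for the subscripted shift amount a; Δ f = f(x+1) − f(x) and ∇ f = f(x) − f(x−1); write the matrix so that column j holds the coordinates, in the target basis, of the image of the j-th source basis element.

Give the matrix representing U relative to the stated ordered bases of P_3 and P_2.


the matrix is [[0, 1, -2, 13/4]; [0, 0, 2, -6]; [0, 0, 0, 3]] (rows listed top to bottom)

image of 1: 0
image of x: 1
image of x^2: 2x - 2
image of x^3: 3x^2 - 6x + 13/4
each image's coordinates form column j of the matrix


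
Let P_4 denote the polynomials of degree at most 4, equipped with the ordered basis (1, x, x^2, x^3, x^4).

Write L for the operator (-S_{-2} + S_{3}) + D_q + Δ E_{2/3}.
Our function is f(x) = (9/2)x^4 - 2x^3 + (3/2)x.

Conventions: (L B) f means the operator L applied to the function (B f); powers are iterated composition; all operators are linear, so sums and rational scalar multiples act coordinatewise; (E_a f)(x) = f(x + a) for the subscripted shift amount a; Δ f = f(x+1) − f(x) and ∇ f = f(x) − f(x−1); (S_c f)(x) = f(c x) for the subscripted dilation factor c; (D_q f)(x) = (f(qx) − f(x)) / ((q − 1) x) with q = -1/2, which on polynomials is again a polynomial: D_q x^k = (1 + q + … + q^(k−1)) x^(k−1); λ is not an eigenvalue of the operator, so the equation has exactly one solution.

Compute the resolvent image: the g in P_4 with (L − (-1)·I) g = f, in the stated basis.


the result is g(x) = (3/44)x^4 - (815/12672)x^3 - (12053/101376)x^2 + (72019/405504)x - 21067/67584

write g with unknown coordinates in the stated basis and equate coefficients in (L − (-1)·I) g = f
solving from the highest basis element down gives g = (3/44)x^4 - (815/12672)x^3 - (12053/101376)x^2 + (72019/405504)x - 21067/67584
check: L g = (195/44)x^4 - (24529/12672)x^3 + (12053/101376)x^2 + (536237/405504)x + 21067/67584
so L g − (-1)·g = (9/2)x^4 - 2x^3 + (3/2)x = f ✓


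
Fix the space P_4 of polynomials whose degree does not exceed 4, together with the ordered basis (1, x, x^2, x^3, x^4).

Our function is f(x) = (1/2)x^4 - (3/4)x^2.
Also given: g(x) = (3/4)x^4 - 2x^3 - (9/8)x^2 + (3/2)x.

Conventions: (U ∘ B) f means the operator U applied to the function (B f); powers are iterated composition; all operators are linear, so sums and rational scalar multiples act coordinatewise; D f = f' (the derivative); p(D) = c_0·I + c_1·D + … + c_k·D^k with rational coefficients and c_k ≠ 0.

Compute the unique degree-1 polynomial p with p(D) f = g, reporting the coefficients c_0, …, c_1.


D^0 f = (1/2)x^4 - (3/4)x^2
D^1 f = 2x^3 - (3/2)x
matching coefficients of g against c_0 f + c_1 Df + … from the top degree down determines the c_i
solution: c_0 = 3/2, c_1 = -1

p(D) = (3/2)·I − D, i.e. c_0 = 3/2, c_1 = -1


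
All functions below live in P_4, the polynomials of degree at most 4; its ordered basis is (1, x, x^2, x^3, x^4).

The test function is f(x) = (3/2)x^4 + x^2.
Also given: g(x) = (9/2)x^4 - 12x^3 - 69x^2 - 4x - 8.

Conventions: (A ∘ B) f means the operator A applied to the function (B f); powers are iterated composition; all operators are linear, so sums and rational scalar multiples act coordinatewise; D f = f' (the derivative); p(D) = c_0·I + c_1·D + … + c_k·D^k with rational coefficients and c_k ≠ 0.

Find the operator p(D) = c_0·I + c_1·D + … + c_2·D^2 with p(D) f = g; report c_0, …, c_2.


D^0 f = (3/2)x^4 + x^2
D^1 f = 6x^3 + 2x
D^2 f = 18x^2 + 2
matching coefficients of g against c_0 f + c_1 Df + … from the top degree down determines the c_i
solution: c_0 = 3, c_1 = -2, c_2 = -4

p(D) = 3·I − 2·D − 4·D^2, i.e. c_0 = 3, c_1 = -2, c_2 = -4


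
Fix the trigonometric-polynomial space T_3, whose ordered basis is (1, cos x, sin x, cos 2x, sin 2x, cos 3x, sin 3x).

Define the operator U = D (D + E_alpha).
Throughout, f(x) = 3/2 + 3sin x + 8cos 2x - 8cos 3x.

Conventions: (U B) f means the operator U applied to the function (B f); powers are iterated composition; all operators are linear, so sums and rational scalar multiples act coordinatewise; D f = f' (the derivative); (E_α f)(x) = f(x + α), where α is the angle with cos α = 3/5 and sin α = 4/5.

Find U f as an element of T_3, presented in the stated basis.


g(x) = (9/5)cos x - (27/5)sin x - (1184/25)cos 2x + (112/25)sin 2x + (10056/125)cos 3x - (2808/125)sin 3x

D f = 3cos x - 16sin 2x + 24sin 3x
E_alpha f = 3/2 + (12/5)cos x + (9/5)sin x - (56/25)cos 2x - (192/25)sin 2x + (936/125)cos 3x + (352/125)sin 3x
(D + E_alpha) f = 3/2 + (27/5)cos x + (9/5)sin x - (56/25)cos 2x - (592/25)sin 2x + (936/125)cos 3x + (3352/125)sin 3x
D (D + E_alpha) f = (9/5)cos x - (27/5)sin x - (1184/25)cos 2x + (112/25)sin 2x + (10056/125)cos 3x - (2808/125)sin 3x


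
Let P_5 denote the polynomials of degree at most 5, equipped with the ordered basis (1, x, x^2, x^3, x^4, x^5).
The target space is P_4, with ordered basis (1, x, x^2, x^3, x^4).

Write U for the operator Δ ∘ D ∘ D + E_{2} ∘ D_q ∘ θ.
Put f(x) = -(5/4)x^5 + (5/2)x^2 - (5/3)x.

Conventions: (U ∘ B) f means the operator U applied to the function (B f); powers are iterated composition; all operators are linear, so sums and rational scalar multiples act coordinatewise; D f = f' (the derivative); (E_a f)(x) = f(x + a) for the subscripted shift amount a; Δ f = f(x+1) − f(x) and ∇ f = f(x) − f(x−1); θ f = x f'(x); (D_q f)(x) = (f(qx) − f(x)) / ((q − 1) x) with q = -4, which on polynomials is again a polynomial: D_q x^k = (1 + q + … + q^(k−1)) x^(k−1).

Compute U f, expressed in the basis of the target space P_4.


D f = -(25/4)x^4 + 5x - 5/3
D D f = -25x^3 + 5
Δ D D f = -75x^2 - 75x - 25
θ f = -(25/4)x^5 + 5x^2 - (5/3)x
D_q θ f = -(5125/4)x^4 - 15x - 5/3
E_{2} D_q θ f = -(5125/4)x^4 - 10250x^3 - 30750x^2 - 41015x - 61595/3
(Δ ∘ D ∘ D + E_{2} ∘ D_q ∘ θ) f = -(5125/4)x^4 - 10250x^3 - 30825x^2 - 41090x - 61670/3

the result is g(x) = -(5125/4)x^4 - 10250x^3 - 30825x^2 - 41090x - 61670/3


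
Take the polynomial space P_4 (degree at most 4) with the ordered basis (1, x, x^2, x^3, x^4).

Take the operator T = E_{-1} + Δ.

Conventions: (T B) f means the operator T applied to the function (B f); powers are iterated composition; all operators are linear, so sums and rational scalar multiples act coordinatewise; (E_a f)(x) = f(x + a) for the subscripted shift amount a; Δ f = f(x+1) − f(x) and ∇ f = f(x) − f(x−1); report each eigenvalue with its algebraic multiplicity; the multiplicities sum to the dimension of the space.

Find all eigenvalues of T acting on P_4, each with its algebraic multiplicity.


λ = 1 (multiplicity 5)

image of 1: 1
image of x: x
image of x^2: x^2 + 2
image of x^3: x^3 + 6x
image of x^4: x^4 + 12x^2 + 2
the matrix is upper triangular; its diagonal is (1, 1, 1, 1, 1)
for a triangular matrix the eigenvalues are the diagonal entries, with algebraic multiplicity their repetition count


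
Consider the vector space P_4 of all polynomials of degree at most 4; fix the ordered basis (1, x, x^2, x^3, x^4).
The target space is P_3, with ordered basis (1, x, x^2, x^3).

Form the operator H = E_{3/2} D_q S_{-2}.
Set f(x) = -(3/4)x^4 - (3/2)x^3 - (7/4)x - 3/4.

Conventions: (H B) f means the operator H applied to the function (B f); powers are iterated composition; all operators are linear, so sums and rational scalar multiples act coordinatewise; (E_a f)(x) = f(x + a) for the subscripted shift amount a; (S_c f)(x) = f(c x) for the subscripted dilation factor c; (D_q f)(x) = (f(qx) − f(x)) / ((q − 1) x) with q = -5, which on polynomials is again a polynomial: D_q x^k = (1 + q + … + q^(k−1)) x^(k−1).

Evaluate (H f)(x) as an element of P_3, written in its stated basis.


the image equals g(x) = 1248x^3 + 5868x^2 + 9180x + 9565/2

S_{-2} f = -12x^4 + 12x^3 + (7/2)x - 3/4
D_q S_{-2} f = 1248x^3 + 252x^2 + 7/2
E_{3/2} D_q S_{-2} f = 1248x^3 + 5868x^2 + 9180x + 9565/2


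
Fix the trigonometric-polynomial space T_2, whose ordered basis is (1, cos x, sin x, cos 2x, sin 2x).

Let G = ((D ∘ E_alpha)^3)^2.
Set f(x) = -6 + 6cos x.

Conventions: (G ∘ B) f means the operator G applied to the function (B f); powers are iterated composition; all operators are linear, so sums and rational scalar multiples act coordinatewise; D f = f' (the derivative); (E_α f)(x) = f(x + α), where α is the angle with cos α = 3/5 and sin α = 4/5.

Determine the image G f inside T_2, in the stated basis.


E_alpha f = -6 + (18/5)cos x - (24/5)sin x
D E_alpha f = -(24/5)cos x - (18/5)sin x
E_alpha (D ∘ E_alpha) f = -(144/25)cos x + (42/25)sin x
D E_alpha (D ∘ E_alpha) f = (42/25)cos x + (144/25)sin x
E_alpha (D ∘ E_alpha) (D ∘ E_alpha) f = (702/125)cos x + (264/125)sin x
D E_alpha (D ∘ E_alpha) (D ∘ E_alpha) f = (264/125)cos x - (702/125)sin x
E_alpha (D ∘ E_alpha)^3 f = -(2016/625)cos x - (3162/625)sin x
D E_alpha (D ∘ E_alpha)^3 f = -(3162/625)cos x + (2016/625)sin x
E_alpha (D ∘ E_alpha) (D ∘ E_alpha)^3 f = -(1422/3125)cos x + (18696/3125)sin x
D E_alpha (D ∘ E_alpha) (D ∘ E_alpha)^3 f = (18696/3125)cos x + (1422/3125)sin x
E_alpha (D ∘ E_alpha) (D ∘ E_alpha) (D ∘ E_alpha)^3 f = (61776/15625)cos x - (70518/15625)sin x
D E_alpha (D ∘ E_alpha) (D ∘ E_alpha) (D ∘ E_alpha)^3 f = -(70518/15625)cos x - (61776/15625)sin x

the result is g(x) = -(70518/15625)cos x - (61776/15625)sin x


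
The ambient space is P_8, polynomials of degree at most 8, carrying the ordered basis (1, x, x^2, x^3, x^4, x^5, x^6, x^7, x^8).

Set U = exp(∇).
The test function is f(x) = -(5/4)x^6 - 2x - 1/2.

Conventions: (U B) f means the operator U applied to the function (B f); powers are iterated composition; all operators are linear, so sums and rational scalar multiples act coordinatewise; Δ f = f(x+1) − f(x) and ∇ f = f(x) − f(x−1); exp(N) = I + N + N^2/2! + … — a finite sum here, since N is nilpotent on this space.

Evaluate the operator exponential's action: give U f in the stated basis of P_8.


order-1 term: -(15/2)x^5 + (75/4)x^4 - 25x^3 + (75/4)x^2 - (15/2)x - 3/4
order-2 term: -(75/4)x^4 + 75x^3 - (525/4)x^2 + (225/2)x - 155/4
order-3 term: -25x^3 + (225/2)x^2 - (375/2)x + 225/2
order-4 term: -(75/4)x^2 + 75x - 325/4
order-5 term: -(15/2)x + 75/4
order-6 term: -5/4
the series for exp(∇) f terminates at order 6
exp(∇) f = -(5/4)x^6 - (15/2)x^5 + 25x^3 - (75/4)x^2 - 17x + 35/4

the result is g(x) = -(5/4)x^6 - (15/2)x^5 + 25x^3 - (75/4)x^2 - 17x + 35/4


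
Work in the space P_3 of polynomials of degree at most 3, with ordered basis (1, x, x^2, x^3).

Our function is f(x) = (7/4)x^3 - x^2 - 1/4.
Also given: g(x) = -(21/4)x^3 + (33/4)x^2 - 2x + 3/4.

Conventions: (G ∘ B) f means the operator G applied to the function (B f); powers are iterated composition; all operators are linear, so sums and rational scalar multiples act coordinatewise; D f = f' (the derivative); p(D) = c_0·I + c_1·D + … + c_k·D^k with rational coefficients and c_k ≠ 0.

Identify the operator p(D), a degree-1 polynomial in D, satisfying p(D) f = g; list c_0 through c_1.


p(D) = -3·I + D, i.e. c_0 = -3, c_1 = 1

D^0 f = (7/4)x^3 - x^2 - 1/4
D^1 f = (21/4)x^2 - 2x
matching coefficients of g against c_0 f + c_1 Df + … from the top degree down determines the c_i
solution: c_0 = -3, c_1 = 1


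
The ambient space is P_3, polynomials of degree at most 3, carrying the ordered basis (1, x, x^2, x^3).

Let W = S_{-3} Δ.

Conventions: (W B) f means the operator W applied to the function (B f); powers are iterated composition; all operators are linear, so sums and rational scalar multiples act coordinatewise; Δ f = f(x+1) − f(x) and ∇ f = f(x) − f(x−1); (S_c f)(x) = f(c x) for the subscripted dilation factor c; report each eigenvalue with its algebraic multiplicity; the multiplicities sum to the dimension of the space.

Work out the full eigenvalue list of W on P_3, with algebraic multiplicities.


image of 1: 0
image of x: 1
image of x^2: -6x + 1
image of x^3: 27x^2 - 9x + 1
the matrix is upper triangular; its diagonal is (0, 0, 0, 0)
for a triangular matrix the eigenvalues are the diagonal entries, with algebraic multiplicity their repetition count

λ = 0 (multiplicity 4)


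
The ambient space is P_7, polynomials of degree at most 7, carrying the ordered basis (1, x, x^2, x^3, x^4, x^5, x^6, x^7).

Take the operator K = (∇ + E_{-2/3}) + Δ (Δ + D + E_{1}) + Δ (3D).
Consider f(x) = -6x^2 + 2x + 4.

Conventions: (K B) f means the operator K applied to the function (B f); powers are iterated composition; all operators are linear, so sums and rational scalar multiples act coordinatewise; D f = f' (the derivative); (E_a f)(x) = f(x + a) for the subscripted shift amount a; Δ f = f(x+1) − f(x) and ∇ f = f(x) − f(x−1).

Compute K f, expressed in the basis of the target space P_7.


the image equals g(x) = -6x^2 - 14x - 68

∇ f = -12x + 8
E_{-2/3} f = -6x^2 + 10x
(∇ + E_{-2/3}) f = -6x^2 - 2x + 8
Δ f = -12x - 4
D f = -12x + 2
E_{1} f = -6x^2 - 10x
(Δ + D + E_{1}) f = -6x^2 - 34x - 2
Δ (Δ + D + E_{1}) f = -12x - 40
D f = -12x + 2
(3D) f = -36x + 6
Δ (3D) f = -36
((∇ + E_{-2/3}) + Δ (Δ + D + E_{1}) + Δ (3D)) f = -6x^2 - 14x - 68


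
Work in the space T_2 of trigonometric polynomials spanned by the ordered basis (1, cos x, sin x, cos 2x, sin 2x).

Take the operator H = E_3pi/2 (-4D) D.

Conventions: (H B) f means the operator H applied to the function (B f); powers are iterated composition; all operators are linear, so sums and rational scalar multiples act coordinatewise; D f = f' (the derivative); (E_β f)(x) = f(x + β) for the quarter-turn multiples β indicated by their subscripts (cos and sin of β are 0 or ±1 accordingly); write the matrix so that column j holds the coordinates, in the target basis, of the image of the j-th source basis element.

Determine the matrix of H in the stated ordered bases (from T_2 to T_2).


the matrix is [[0, 0, 0, 0, 0]; [0, 0, -4, 0, 0]; [0, 4, 0, 0, 0]; [0, 0, 0, -16, 0]; [0, 0, 0, 0, -16]] (rows listed top to bottom)

image of 1: 0
image of cos x: 4sin x
image of sin x: -4cos x
image of cos 2x: -16cos 2x
image of sin 2x: -16sin 2x
each image's coordinates form column j of the matrix


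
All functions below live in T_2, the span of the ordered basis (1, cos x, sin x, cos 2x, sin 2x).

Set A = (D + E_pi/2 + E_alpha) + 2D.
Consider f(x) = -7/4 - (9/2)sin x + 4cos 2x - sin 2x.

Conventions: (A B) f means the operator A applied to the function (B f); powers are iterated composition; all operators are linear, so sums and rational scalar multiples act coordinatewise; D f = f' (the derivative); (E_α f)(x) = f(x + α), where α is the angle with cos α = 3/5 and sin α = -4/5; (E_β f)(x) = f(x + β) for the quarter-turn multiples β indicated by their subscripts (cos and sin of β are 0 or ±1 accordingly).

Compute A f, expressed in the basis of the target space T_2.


g(x) = -7/2 - (72/5)cos x - (27/10)sin x - (254/25)cos 2x - (472/25)sin 2x

D f = -(9/2)cos x - 2cos 2x - 8sin 2x
E_pi/2 f = -7/4 - (9/2)cos x - 4cos 2x + sin 2x
E_alpha f = -7/4 + (18/5)cos x - (27/10)sin x - (4/25)cos 2x + (103/25)sin 2x
(D + E_pi/2 + E_alpha) f = -7/2 - (27/5)cos x - (27/10)sin x - (154/25)cos 2x - (72/25)sin 2x
D f = -(9/2)cos x - 2cos 2x - 8sin 2x
(2D) f = -9cos x - 4cos 2x - 16sin 2x
((D + E_pi/2 + E_alpha) + 2D) f = -7/2 - (72/5)cos x - (27/10)sin x - (254/25)cos 2x - (472/25)sin 2x


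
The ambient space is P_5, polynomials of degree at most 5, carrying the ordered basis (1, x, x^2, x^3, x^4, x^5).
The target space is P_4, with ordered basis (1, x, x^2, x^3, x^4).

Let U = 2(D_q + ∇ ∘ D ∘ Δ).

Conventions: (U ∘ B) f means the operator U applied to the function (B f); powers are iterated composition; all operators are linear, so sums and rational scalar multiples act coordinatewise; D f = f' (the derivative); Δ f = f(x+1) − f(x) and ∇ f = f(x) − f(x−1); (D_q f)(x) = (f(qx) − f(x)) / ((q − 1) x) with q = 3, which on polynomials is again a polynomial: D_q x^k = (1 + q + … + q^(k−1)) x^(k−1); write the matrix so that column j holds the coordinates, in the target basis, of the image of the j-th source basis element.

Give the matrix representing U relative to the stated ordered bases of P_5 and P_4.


the matrix is [[0, 2, 0, 12, 0, 20]; [0, 0, 8, 0, 48, 0]; [0, 0, 0, 26, 0, 120]; [0, 0, 0, 0, 80, 0]; [0, 0, 0, 0, 0, 242]] (rows listed top to bottom)

image of 1: 0
image of x: 2
image of x^2: 8x
image of x^3: 26x^2 + 12
image of x^4: 80x^3 + 48x
image of x^5: 242x^4 + 120x^2 + 20
each image's coordinates form column j of the matrix


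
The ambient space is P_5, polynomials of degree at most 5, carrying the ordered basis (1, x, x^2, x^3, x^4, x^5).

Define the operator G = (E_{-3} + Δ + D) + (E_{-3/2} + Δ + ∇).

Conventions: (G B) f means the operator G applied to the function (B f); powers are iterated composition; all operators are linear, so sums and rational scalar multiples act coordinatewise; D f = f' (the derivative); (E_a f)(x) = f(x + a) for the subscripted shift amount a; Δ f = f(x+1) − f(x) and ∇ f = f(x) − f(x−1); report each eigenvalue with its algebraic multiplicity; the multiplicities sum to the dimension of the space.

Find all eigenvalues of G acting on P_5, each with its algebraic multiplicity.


image of 1: 2
image of x: 2x - 1/2
image of x^2: 2x^2 - x + 49/4
image of x^3: 2x^3 - (3/2)x^2 + (147/4)x - 219/8
image of x^4: 2x^4 - 2x^3 + (147/2)x^2 - (219/2)x + 1393/16
image of x^5: 2x^5 - (5/2)x^4 + (245/2)x^3 - (1095/4)x^2 + (6965/16)x - 7923/32
the matrix is upper triangular; its diagonal is (2, 2, 2, 2, 2, 2)
for a triangular matrix the eigenvalues are the diagonal entries, with algebraic multiplicity their repetition count

λ = 2 (multiplicity 6)
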